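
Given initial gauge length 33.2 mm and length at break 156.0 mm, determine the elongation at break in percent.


Elongation = (Lf - L0) / L0 * 100
= (156.0 - 33.2) / 33.2 * 100
= 122.8 / 33.2 * 100
= 369.9%

369.9%


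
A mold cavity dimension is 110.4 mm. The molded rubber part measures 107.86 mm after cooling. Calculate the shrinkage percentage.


Shrinkage = (mold - part) / mold * 100
= (110.4 - 107.86) / 110.4 * 100
= 2.54 / 110.4 * 100
= 2.3%

2.3%


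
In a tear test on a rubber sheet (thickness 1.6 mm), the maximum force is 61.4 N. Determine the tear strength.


Tear strength = force / thickness
= 61.4 / 1.6
= 38.38 N/mm

38.38 N/mm


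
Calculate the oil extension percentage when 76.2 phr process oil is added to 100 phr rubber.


Oil % = oil / (100 + oil) * 100
= 76.2 / (100 + 76.2) * 100
= 76.2 / 176.2 * 100
= 43.25%

43.25%


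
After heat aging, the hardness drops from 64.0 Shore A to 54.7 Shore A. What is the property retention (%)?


Retention = aged / original * 100
= 54.7 / 64.0 * 100
= 85.5%

85.5%


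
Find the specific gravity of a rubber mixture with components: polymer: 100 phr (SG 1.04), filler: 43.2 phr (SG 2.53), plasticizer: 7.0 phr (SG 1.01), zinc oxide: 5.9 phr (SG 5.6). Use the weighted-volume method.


Sum of weights = 156.1
Volume contributions:
  polymer: 100/1.04 = 96.1538
  filler: 43.2/2.53 = 17.0751
  plasticizer: 7.0/1.01 = 6.9307
  zinc oxide: 5.9/5.6 = 1.0536
Sum of volumes = 121.2132
SG = 156.1 / 121.2132 = 1.288

SG = 1.288


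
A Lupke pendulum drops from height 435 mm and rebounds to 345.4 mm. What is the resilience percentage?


Resilience = h_rebound / h_drop * 100
= 345.4 / 435 * 100
= 79.4%

79.4%


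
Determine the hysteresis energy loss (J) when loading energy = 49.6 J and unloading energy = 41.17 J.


Hysteresis loss = loading - unloading
= 49.6 - 41.17
= 8.43 J

8.43 J


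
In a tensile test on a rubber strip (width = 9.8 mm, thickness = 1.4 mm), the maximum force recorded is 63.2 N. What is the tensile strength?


Area = width * thickness = 9.8 * 1.4 = 13.72 mm^2
TS = force / area = 63.2 / 13.72 = 4.61 MPa

4.61 MPa


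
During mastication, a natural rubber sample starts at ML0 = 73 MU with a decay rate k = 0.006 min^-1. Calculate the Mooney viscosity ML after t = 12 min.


ML = ML0 * exp(-k * t)
ML = 73 * exp(-0.006 * 12)
ML = 73 * 0.9305
ML = 67.93 MU

67.93 MU


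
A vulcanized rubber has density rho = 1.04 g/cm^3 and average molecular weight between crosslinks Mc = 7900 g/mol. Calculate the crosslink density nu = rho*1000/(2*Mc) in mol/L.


nu = rho * 1000 / (2 * Mc)
nu = 1.04 * 1000 / (2 * 7900)
nu = 1040.0 / 15800
nu = 0.0658 mol/L

0.0658 mol/L


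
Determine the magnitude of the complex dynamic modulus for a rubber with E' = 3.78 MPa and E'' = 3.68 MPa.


|E*| = sqrt(E'^2 + E''^2)
= sqrt(3.78^2 + 3.68^2)
= sqrt(14.2884 + 13.5424)
= 5.275 MPa

5.275 MPa


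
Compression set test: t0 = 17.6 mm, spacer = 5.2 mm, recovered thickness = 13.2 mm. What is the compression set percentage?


CS = (t0 - recovered) / (t0 - ts) * 100
= (17.6 - 13.2) / (17.6 - 5.2) * 100
= 4.4 / 12.4 * 100
= 35.5%

35.5%


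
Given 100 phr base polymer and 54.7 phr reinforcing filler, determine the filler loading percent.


Filler % = filler / (rubber + filler) * 100
= 54.7 / (100 + 54.7) * 100
= 54.7 / 154.7 * 100
= 35.36%

35.36%


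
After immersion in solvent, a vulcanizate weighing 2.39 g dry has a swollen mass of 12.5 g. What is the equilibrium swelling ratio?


Q = W_swollen / W_dry
Q = 12.5 / 2.39
Q = 5.23

Q = 5.23


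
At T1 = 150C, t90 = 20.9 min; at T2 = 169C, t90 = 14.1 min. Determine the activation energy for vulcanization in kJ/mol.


T1 = 423.15 K, T2 = 442.15 K
1/T1 - 1/T2 = 1.0155e-04
ln(t1/t2) = ln(20.9/14.1) = 0.3936
Ea = 8.314 * 0.3936 / 1.0155e-04 = 32221.6068 J/mol
Ea = 32.22 kJ/mol

32.22 kJ/mol


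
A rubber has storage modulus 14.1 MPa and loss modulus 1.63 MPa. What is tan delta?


tan delta = E'' / E'
= 1.63 / 14.1
= 0.1156

tan delta = 0.1156


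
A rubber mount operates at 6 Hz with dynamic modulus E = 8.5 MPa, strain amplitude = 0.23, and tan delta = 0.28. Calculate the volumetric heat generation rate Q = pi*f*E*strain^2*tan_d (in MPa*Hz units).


Q = pi * f * E * strain^2 * tan_d
= pi * 6 * 8.5 * 0.23^2 * 0.28
= pi * 6 * 8.5 * 0.0529 * 0.28
= 2.3732

Q = 2.3732


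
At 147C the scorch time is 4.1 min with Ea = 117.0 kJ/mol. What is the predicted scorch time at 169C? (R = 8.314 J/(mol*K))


Convert temperatures: T1 = 147 + 273.15 = 420.15 K, T2 = 169 + 273.15 = 442.15 K
ts2_new = 4.1 * exp(117000 / 8.314 * (1/442.15 - 1/420.15))
1/T2 - 1/T1 = -1.1843e-04
ts2_new = 0.77 min

0.77 min


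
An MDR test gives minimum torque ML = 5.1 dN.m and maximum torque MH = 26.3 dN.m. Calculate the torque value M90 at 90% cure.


M90 = ML + 0.9 * (MH - ML)
M90 = 5.1 + 0.9 * (26.3 - 5.1)
M90 = 5.1 + 0.9 * 21.2
M90 = 24.18 dN.m

24.18 dN.m


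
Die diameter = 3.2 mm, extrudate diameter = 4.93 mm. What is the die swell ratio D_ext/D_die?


Die swell ratio = D_extrudate / D_die
= 4.93 / 3.2
= 1.541

Die swell = 1.541


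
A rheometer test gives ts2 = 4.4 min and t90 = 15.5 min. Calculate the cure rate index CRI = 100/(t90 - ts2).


CRI = 100 / (t90 - ts2)
= 100 / (15.5 - 4.4)
= 100 / 11.1
= 9.01 min^-1

9.01 min^-1


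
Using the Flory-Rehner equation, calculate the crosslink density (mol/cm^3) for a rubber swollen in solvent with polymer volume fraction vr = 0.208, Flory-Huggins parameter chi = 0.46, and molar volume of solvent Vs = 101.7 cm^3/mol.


ln(1 - vr) = ln(1 - 0.208) = -0.2332
Numerator = -((-0.2332) + 0.208 + 0.46 * 0.208^2) = 0.0053
Denominator = 101.7 * (0.208^(1/3) - 0.208/2) = 49.6804
nu = 0.0053 / 49.6804 = 1.0653e-04 mol/cm^3

1.0653e-04 mol/cm^3


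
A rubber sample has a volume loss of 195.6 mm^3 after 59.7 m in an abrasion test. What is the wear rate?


Rate = volume_loss / distance
= 195.6 / 59.7
= 3.276 mm^3/m

3.276 mm^3/m


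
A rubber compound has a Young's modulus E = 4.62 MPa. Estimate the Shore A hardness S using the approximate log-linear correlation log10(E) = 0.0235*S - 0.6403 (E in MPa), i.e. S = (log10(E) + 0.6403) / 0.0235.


log10(E) = 0.0235*S - 0.6403  =>  S = (log10(E) + 0.6403) / 0.0235
log10(4.62) = 0.664642
S = (0.664642 + 0.6403) / 0.0235 = 1.304942 / 0.0235
S = 55.5

Shore A = 55.5


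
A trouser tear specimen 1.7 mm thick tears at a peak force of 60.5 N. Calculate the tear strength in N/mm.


Tear strength = force / thickness
= 60.5 / 1.7
= 35.59 N/mm

35.59 N/mm


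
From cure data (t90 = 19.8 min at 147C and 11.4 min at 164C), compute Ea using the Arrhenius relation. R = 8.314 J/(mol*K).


T1 = 420.15 K, T2 = 437.15 K
1/T1 - 1/T2 = 9.2558e-05
ln(t1/t2) = ln(19.8/11.4) = 0.5521
Ea = 8.314 * 0.5521 / 9.2558e-05 = 49589.4147 J/mol
Ea = 49.59 kJ/mol

49.59 kJ/mol


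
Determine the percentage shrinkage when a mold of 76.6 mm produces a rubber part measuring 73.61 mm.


Shrinkage = (mold - part) / mold * 100
= (76.6 - 73.61) / 76.6 * 100
= 2.99 / 76.6 * 100
= 3.9%

3.9%


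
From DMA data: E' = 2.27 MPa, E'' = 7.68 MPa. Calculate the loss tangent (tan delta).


tan delta = E'' / E'
= 7.68 / 2.27
= 3.3833

tan delta = 3.3833


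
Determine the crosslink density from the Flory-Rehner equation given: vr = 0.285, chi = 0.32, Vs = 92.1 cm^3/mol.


ln(1 - vr) = ln(1 - 0.285) = -0.3355
Numerator = -((-0.3355) + 0.285 + 0.32 * 0.285^2) = 0.0245
Denominator = 92.1 * (0.285^(1/3) - 0.285/2) = 47.4853
nu = 0.0245 / 47.4853 = 5.1554e-04 mol/cm^3

5.1554e-04 mol/cm^3


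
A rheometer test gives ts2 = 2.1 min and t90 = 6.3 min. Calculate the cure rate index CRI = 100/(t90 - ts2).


CRI = 100 / (t90 - ts2)
= 100 / (6.3 - 2.1)
= 100 / 4.2
= 23.81 min^-1

23.81 min^-1


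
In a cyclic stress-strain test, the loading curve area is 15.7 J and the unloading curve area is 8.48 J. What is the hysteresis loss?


Hysteresis loss = loading - unloading
= 15.7 - 8.48
= 7.22 J

7.22 J


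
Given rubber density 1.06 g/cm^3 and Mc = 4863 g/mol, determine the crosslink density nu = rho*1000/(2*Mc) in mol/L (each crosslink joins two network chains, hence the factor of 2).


nu = rho * 1000 / (2 * Mc)
nu = 1.06 * 1000 / (2 * 4863)
nu = 1060.0 / 9726
nu = 0.1090 mol/L

0.1090 mol/L


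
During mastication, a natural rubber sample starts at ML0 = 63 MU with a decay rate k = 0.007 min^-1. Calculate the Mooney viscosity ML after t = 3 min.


ML = ML0 * exp(-k * t)
ML = 63 * exp(-0.007 * 3)
ML = 63 * 0.9792
ML = 61.69 MU

61.69 MU


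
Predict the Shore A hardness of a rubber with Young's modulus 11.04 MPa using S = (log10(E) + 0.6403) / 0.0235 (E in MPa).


log10(E) = 0.0235*S - 0.6403  =>  S = (log10(E) + 0.6403) / 0.0235
log10(11.04) = 1.042969
S = (1.042969 + 0.6403) / 0.0235 = 1.683269 / 0.0235
S = 71.6

Shore A = 71.6


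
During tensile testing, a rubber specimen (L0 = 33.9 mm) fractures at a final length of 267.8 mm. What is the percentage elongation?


Elongation = (Lf - L0) / L0 * 100
= (267.8 - 33.9) / 33.9 * 100
= 233.9 / 33.9 * 100
= 690.0%

690.0%


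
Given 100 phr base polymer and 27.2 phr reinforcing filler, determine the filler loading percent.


Filler % = filler / (rubber + filler) * 100
= 27.2 / (100 + 27.2) * 100
= 27.2 / 127.2 * 100
= 21.38%

21.38%


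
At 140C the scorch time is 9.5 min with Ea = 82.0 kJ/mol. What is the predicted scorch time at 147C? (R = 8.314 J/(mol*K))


Convert temperatures: T1 = 140 + 273.15 = 413.15 K, T2 = 147 + 273.15 = 420.15 K
ts2_new = 9.5 * exp(82000 / 8.314 * (1/420.15 - 1/413.15))
1/T2 - 1/T1 = -4.0326e-05
ts2_new = 6.38 min

6.38 min


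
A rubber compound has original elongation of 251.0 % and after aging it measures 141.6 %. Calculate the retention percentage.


Retention = aged / original * 100
= 141.6 / 251.0 * 100
= 56.4%

56.4%


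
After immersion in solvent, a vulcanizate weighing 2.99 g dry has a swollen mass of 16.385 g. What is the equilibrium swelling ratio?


Q = W_swollen / W_dry
Q = 16.385 / 2.99
Q = 5.48

Q = 5.48


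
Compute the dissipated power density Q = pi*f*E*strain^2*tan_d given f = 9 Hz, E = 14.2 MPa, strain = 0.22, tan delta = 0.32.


Q = pi * f * E * strain^2 * tan_d
= pi * 9 * 14.2 * 0.22^2 * 0.32
= pi * 9 * 14.2 * 0.0484 * 0.32
= 6.2184

Q = 6.2184


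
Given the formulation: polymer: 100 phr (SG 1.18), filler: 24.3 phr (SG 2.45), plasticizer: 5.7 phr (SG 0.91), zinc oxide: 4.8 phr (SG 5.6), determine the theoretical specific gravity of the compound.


Sum of weights = 134.8
Volume contributions:
  polymer: 100/1.18 = 84.7458
  filler: 24.3/2.45 = 9.9184
  plasticizer: 5.7/0.91 = 6.2637
  zinc oxide: 4.8/5.6 = 0.8571
Sum of volumes = 101.7850
SG = 134.8 / 101.7850 = 1.324

SG = 1.324


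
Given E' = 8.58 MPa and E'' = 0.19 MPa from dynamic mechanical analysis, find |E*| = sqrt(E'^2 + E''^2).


|E*| = sqrt(E'^2 + E''^2)
= sqrt(8.58^2 + 0.19^2)
= sqrt(73.6164 + 0.0361)
= 8.582 MPa

8.582 MPa


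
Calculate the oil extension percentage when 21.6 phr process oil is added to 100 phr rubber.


Oil % = oil / (100 + oil) * 100
= 21.6 / (100 + 21.6) * 100
= 21.6 / 121.6 * 100
= 17.76%

17.76%


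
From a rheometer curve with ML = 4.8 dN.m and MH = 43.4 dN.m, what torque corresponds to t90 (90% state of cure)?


M90 = ML + 0.9 * (MH - ML)
M90 = 4.8 + 0.9 * (43.4 - 4.8)
M90 = 4.8 + 0.9 * 38.6
M90 = 39.54 dN.m

39.54 dN.m


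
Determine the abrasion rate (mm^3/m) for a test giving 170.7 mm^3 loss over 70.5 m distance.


Rate = volume_loss / distance
= 170.7 / 70.5
= 2.421 mm^3/m

2.421 mm^3/m


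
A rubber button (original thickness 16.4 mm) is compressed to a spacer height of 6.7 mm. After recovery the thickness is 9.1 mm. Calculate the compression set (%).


CS = (t0 - recovered) / (t0 - ts) * 100
= (16.4 - 9.1) / (16.4 - 6.7) * 100
= 7.3 / 9.7 * 100
= 75.3%

75.3%


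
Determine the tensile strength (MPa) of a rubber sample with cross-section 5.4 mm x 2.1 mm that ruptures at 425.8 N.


Area = width * thickness = 5.4 * 2.1 = 11.34 mm^2
TS = force / area = 425.8 / 11.34 = 37.55 MPa

37.55 MPa


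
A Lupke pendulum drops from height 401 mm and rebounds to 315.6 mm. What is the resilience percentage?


Resilience = h_rebound / h_drop * 100
= 315.6 / 401 * 100
= 78.7%

78.7%


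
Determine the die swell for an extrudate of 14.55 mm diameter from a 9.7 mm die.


Die swell ratio = D_extrudate / D_die
= 14.55 / 9.7
= 1.5

Die swell = 1.5


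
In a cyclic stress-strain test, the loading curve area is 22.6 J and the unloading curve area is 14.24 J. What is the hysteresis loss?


Hysteresis loss = loading - unloading
= 22.6 - 14.24
= 8.36 J

8.36 J


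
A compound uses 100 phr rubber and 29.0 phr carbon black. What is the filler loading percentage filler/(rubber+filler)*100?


Filler % = filler / (rubber + filler) * 100
= 29.0 / (100 + 29.0) * 100
= 29.0 / 129.0 * 100
= 22.48%

22.48%


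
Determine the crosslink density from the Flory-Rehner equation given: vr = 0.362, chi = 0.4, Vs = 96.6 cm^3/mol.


ln(1 - vr) = ln(1 - 0.362) = -0.4494
Numerator = -((-0.4494) + 0.362 + 0.4 * 0.362^2) = 0.0350
Denominator = 96.6 * (0.362^(1/3) - 0.362/2) = 51.3616
nu = 0.0350 / 51.3616 = 6.8143e-04 mol/cm^3

6.8143e-04 mol/cm^3


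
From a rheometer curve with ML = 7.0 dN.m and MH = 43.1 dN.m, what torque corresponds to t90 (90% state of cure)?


M90 = ML + 0.9 * (MH - ML)
M90 = 7.0 + 0.9 * (43.1 - 7.0)
M90 = 7.0 + 0.9 * 36.1
M90 = 39.49 dN.m

39.49 dN.m


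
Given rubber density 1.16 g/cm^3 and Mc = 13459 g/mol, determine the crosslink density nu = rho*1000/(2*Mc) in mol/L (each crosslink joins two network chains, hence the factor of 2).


nu = rho * 1000 / (2 * Mc)
nu = 1.16 * 1000 / (2 * 13459)
nu = 1160.0 / 26918
nu = 0.0431 mol/L

0.0431 mol/L


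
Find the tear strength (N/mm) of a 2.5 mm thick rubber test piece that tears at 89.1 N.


Tear strength = force / thickness
= 89.1 / 2.5
= 35.64 N/mm

35.64 N/mm


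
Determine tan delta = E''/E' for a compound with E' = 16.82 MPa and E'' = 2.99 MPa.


tan delta = E'' / E'
= 2.99 / 16.82
= 0.1778

tan delta = 0.1778


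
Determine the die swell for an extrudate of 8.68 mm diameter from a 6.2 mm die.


Die swell ratio = D_extrudate / D_die
= 8.68 / 6.2
= 1.4

Die swell = 1.4


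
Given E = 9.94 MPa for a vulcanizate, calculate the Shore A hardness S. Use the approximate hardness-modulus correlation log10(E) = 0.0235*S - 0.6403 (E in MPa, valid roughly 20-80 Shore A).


log10(E) = 0.0235*S - 0.6403  =>  S = (log10(E) + 0.6403) / 0.0235
log10(9.94) = 0.997386
S = (0.997386 + 0.6403) / 0.0235 = 1.637686 / 0.0235
S = 69.7

Shore A = 69.7


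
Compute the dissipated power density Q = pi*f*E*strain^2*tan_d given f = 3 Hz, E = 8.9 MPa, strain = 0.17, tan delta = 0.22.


Q = pi * f * E * strain^2 * tan_d
= pi * 3 * 8.9 * 0.17^2 * 0.22
= pi * 3 * 8.9 * 0.0289 * 0.22
= 0.5333

Q = 0.5333


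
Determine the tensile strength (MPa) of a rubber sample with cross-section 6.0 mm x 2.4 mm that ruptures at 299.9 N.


Area = width * thickness = 6.0 * 2.4 = 14.4 mm^2
TS = force / area = 299.9 / 14.4 = 20.83 MPa

20.83 MPa


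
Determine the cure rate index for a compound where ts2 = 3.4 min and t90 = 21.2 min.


CRI = 100 / (t90 - ts2)
= 100 / (21.2 - 3.4)
= 100 / 17.8
= 5.62 min^-1

5.62 min^-1


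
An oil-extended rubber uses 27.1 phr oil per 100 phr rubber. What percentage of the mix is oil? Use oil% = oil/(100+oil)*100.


Oil % = oil / (100 + oil) * 100
= 27.1 / (100 + 27.1) * 100
= 27.1 / 127.1 * 100
= 21.32%

21.32%


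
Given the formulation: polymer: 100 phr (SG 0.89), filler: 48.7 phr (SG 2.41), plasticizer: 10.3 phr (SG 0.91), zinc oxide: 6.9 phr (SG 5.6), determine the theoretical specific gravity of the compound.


Sum of weights = 165.9
Volume contributions:
  polymer: 100/0.89 = 112.3596
  filler: 48.7/2.41 = 20.2075
  plasticizer: 10.3/0.91 = 11.3187
  zinc oxide: 6.9/5.6 = 1.2321
Sum of volumes = 145.1178
SG = 165.9 / 145.1178 = 1.143

SG = 1.143


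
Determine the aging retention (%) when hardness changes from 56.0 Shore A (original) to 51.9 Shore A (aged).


Retention = aged / original * 100
= 51.9 / 56.0 * 100
= 92.7%

92.7%


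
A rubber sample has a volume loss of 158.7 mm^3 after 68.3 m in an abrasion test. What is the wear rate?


Rate = volume_loss / distance
= 158.7 / 68.3
= 2.324 mm^3/m

2.324 mm^3/m


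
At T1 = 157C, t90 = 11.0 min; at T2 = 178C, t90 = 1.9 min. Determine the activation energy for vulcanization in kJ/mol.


T1 = 430.15 K, T2 = 451.15 K
1/T1 - 1/T2 = 1.0821e-04
ln(t1/t2) = ln(11.0/1.9) = 1.7560
Ea = 8.314 * 1.7560 / 1.0821e-04 = 134916.9024 J/mol
Ea = 134.92 kJ/mol

134.92 kJ/mol


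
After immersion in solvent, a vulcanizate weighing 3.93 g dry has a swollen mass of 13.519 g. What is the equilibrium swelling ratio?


Q = W_swollen / W_dry
Q = 13.519 / 3.93
Q = 3.44

Q = 3.44


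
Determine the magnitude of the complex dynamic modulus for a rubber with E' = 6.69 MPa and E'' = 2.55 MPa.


|E*| = sqrt(E'^2 + E''^2)
= sqrt(6.69^2 + 2.55^2)
= sqrt(44.7561 + 6.5025)
= 7.16 MPa

7.16 MPa


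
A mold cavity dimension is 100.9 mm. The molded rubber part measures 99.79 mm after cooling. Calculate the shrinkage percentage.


Shrinkage = (mold - part) / mold * 100
= (100.9 - 99.79) / 100.9 * 100
= 1.11 / 100.9 * 100
= 1.1%

1.1%


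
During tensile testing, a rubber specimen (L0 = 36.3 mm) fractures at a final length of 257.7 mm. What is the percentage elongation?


Elongation = (Lf - L0) / L0 * 100
= (257.7 - 36.3) / 36.3 * 100
= 221.4 / 36.3 * 100
= 609.9%

609.9%


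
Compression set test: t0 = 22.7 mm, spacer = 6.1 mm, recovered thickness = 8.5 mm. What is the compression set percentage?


CS = (t0 - recovered) / (t0 - ts) * 100
= (22.7 - 8.5) / (22.7 - 6.1) * 100
= 14.2 / 16.6 * 100
= 85.5%

85.5%


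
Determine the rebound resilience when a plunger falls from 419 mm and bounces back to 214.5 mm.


Resilience = h_rebound / h_drop * 100
= 214.5 / 419 * 100
= 51.2%

51.2%


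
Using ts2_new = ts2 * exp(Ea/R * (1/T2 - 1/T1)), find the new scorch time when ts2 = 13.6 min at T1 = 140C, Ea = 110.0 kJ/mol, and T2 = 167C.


Convert temperatures: T1 = 140 + 273.15 = 413.15 K, T2 = 167 + 273.15 = 440.15 K
ts2_new = 13.6 * exp(110000 / 8.314 * (1/440.15 - 1/413.15))
1/T2 - 1/T1 = -1.4848e-04
ts2_new = 1.91 min

1.91 min


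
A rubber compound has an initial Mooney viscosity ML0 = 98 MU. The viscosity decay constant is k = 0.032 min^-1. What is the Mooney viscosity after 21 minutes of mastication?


ML = ML0 * exp(-k * t)
ML = 98 * exp(-0.032 * 21)
ML = 98 * 0.5107
ML = 50.05 MU

50.05 MU


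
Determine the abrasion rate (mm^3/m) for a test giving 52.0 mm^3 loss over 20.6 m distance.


Rate = volume_loss / distance
= 52.0 / 20.6
= 2.524 mm^3/m

2.524 mm^3/m


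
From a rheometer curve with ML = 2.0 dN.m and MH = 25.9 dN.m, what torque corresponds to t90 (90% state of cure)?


M90 = ML + 0.9 * (MH - ML)
M90 = 2.0 + 0.9 * (25.9 - 2.0)
M90 = 2.0 + 0.9 * 23.9
M90 = 23.51 dN.m

23.51 dN.m


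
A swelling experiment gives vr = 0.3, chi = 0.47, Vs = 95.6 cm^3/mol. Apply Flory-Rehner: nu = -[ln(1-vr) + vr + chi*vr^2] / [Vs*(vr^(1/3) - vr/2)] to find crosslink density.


ln(1 - vr) = ln(1 - 0.3) = -0.3567
Numerator = -((-0.3567) + 0.3 + 0.47 * 0.3^2) = 0.0144
Denominator = 95.6 * (0.3^(1/3) - 0.3/2) = 49.6578
nu = 0.0144 / 49.6578 = 2.8948e-04 mol/cm^3

2.8948e-04 mol/cm^3


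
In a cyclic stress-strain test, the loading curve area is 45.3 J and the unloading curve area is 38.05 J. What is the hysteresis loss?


Hysteresis loss = loading - unloading
= 45.3 - 38.05
= 7.25 J

7.25 J


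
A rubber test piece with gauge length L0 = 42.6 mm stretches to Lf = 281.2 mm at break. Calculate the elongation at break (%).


Elongation = (Lf - L0) / L0 * 100
= (281.2 - 42.6) / 42.6 * 100
= 238.6 / 42.6 * 100
= 560.1%

560.1%


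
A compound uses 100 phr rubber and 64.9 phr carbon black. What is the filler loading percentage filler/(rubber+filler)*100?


Filler % = filler / (rubber + filler) * 100
= 64.9 / (100 + 64.9) * 100
= 64.9 / 164.9 * 100
= 39.36%

39.36%


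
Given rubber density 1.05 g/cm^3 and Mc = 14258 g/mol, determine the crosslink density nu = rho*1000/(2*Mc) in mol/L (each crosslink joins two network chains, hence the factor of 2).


nu = rho * 1000 / (2 * Mc)
nu = 1.05 * 1000 / (2 * 14258)
nu = 1050.0 / 28516
nu = 0.0368 mol/L

0.0368 mol/L


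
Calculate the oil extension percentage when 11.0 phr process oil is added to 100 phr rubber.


Oil % = oil / (100 + oil) * 100
= 11.0 / (100 + 11.0) * 100
= 11.0 / 111.0 * 100
= 9.91%

9.91%


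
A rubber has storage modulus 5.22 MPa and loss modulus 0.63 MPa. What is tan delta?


tan delta = E'' / E'
= 0.63 / 5.22
= 0.1207

tan delta = 0.1207


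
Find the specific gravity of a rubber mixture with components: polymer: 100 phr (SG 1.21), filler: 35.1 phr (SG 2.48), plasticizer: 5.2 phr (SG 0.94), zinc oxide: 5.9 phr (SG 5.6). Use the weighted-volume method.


Sum of weights = 146.2
Volume contributions:
  polymer: 100/1.21 = 82.6446
  filler: 35.1/2.48 = 14.1532
  plasticizer: 5.2/0.94 = 5.5319
  zinc oxide: 5.9/5.6 = 1.0536
Sum of volumes = 103.3833
SG = 146.2 / 103.3833 = 1.414

SG = 1.414


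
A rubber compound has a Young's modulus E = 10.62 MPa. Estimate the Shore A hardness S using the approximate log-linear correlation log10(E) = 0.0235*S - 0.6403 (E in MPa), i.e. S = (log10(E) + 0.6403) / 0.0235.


log10(E) = 0.0235*S - 0.6403  =>  S = (log10(E) + 0.6403) / 0.0235
log10(10.62) = 1.026125
S = (1.026125 + 0.6403) / 0.0235 = 1.666425 / 0.0235
S = 70.9

Shore A = 70.9


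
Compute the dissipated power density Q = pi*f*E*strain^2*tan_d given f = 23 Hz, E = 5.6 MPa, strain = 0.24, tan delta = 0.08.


Q = pi * f * E * strain^2 * tan_d
= pi * 23 * 5.6 * 0.24^2 * 0.08
= pi * 23 * 5.6 * 0.0576 * 0.08
= 1.8646

Q = 1.8646


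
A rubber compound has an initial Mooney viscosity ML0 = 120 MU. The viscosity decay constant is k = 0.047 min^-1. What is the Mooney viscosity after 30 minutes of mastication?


ML = ML0 * exp(-k * t)
ML = 120 * exp(-0.047 * 30)
ML = 120 * 0.2441
ML = 29.3 MU

29.3 MU


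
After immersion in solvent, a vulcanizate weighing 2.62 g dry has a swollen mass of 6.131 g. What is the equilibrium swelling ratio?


Q = W_swollen / W_dry
Q = 6.131 / 2.62
Q = 2.34

Q = 2.34


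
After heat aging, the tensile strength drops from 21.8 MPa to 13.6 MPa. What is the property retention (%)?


Retention = aged / original * 100
= 13.6 / 21.8 * 100
= 62.4%

62.4%


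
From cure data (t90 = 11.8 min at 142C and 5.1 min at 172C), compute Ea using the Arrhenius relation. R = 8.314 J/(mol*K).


T1 = 415.15 K, T2 = 445.15 K
1/T1 - 1/T2 = 1.6233e-04
ln(t1/t2) = ln(11.8/5.1) = 0.8389
Ea = 8.314 * 0.8389 / 1.6233e-04 = 42962.4609 J/mol
Ea = 42.96 kJ/mol

42.96 kJ/mol


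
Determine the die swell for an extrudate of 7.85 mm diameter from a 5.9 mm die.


Die swell ratio = D_extrudate / D_die
= 7.85 / 5.9
= 1.331

Die swell = 1.331


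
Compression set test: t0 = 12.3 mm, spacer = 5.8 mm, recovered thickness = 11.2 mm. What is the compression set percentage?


CS = (t0 - recovered) / (t0 - ts) * 100
= (12.3 - 11.2) / (12.3 - 5.8) * 100
= 1.1 / 6.5 * 100
= 16.9%

16.9%


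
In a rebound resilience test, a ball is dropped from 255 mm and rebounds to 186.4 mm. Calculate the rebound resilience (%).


Resilience = h_rebound / h_drop * 100
= 186.4 / 255 * 100
= 73.1%

73.1%


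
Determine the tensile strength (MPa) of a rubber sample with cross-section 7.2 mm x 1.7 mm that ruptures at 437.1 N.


Area = width * thickness = 7.2 * 1.7 = 12.24 mm^2
TS = force / area = 437.1 / 12.24 = 35.71 MPa

35.71 MPa


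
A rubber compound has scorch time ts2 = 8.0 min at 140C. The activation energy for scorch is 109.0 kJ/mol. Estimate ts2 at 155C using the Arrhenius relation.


Convert temperatures: T1 = 140 + 273.15 = 413.15 K, T2 = 155 + 273.15 = 428.15 K
ts2_new = 8.0 * exp(109000 / 8.314 * (1/428.15 - 1/413.15))
1/T2 - 1/T1 = -8.4798e-05
ts2_new = 2.63 min

2.63 min


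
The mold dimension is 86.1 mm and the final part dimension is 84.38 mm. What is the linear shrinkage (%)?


Shrinkage = (mold - part) / mold * 100
= (86.1 - 84.38) / 86.1 * 100
= 1.72 / 86.1 * 100
= 2.0%

2.0%


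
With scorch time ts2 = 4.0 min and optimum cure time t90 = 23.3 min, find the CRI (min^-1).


CRI = 100 / (t90 - ts2)
= 100 / (23.3 - 4.0)
= 100 / 19.3
= 5.18 min^-1

5.18 min^-1


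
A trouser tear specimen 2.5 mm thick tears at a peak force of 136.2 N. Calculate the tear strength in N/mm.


Tear strength = force / thickness
= 136.2 / 2.5
= 54.48 N/mm

54.48 N/mm


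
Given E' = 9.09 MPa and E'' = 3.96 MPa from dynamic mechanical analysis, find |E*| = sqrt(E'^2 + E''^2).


|E*| = sqrt(E'^2 + E''^2)
= sqrt(9.09^2 + 3.96^2)
= sqrt(82.6281 + 15.6816)
= 9.915 MPa

9.915 MPa


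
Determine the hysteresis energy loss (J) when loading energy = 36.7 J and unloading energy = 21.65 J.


Hysteresis loss = loading - unloading
= 36.7 - 21.65
= 15.05 J

15.05 J


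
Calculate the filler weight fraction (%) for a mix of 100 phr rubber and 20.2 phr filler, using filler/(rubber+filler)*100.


Filler % = filler / (rubber + filler) * 100
= 20.2 / (100 + 20.2) * 100
= 20.2 / 120.2 * 100
= 16.81%

16.81%


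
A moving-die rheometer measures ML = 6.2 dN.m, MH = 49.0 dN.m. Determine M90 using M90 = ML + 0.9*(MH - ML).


M90 = ML + 0.9 * (MH - ML)
M90 = 6.2 + 0.9 * (49.0 - 6.2)
M90 = 6.2 + 0.9 * 42.8
M90 = 44.72 dN.m

44.72 dN.m


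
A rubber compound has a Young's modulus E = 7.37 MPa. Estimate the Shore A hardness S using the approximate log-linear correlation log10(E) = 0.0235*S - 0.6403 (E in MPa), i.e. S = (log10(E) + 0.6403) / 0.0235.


log10(E) = 0.0235*S - 0.6403  =>  S = (log10(E) + 0.6403) / 0.0235
log10(7.37) = 0.867467
S = (0.867467 + 0.6403) / 0.0235 = 1.507767 / 0.0235
S = 64.2

Shore A = 64.2


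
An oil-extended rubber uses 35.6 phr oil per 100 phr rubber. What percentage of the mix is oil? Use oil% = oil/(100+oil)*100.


Oil % = oil / (100 + oil) * 100
= 35.6 / (100 + 35.6) * 100
= 35.6 / 135.6 * 100
= 26.25%

26.25%


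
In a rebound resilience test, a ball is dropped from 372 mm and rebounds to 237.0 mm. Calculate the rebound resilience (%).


Resilience = h_rebound / h_drop * 100
= 237.0 / 372 * 100
= 63.7%

63.7%


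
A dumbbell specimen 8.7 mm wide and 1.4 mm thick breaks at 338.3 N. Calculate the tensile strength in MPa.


Area = width * thickness = 8.7 * 1.4 = 12.18 mm^2
TS = force / area = 338.3 / 12.18 = 27.78 MPa

27.78 MPa


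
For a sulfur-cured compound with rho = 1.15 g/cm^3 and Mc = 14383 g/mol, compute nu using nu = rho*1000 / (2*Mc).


nu = rho * 1000 / (2 * Mc)
nu = 1.15 * 1000 / (2 * 14383)
nu = 1150.0 / 28766
nu = 0.0400 mol/L

0.0400 mol/L


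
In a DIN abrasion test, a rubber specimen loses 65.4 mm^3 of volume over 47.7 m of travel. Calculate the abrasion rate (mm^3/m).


Rate = volume_loss / distance
= 65.4 / 47.7
= 1.371 mm^3/m

1.371 mm^3/m


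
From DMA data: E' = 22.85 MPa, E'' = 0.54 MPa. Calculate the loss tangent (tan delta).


tan delta = E'' / E'
= 0.54 / 22.85
= 0.0236

tan delta = 0.0236


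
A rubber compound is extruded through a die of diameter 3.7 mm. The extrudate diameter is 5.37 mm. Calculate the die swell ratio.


Die swell ratio = D_extrudate / D_die
= 5.37 / 3.7
= 1.451

Die swell = 1.451


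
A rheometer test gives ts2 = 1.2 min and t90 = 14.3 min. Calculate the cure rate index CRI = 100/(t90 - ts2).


CRI = 100 / (t90 - ts2)
= 100 / (14.3 - 1.2)
= 100 / 13.1
= 7.63 min^-1

7.63 min^-1


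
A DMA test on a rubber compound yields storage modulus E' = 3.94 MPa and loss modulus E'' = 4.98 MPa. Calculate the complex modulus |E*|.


|E*| = sqrt(E'^2 + E''^2)
= sqrt(3.94^2 + 4.98^2)
= sqrt(15.5236 + 24.8004)
= 6.35 MPa

6.35 MPa


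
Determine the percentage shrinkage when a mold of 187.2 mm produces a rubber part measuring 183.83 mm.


Shrinkage = (mold - part) / mold * 100
= (187.2 - 183.83) / 187.2 * 100
= 3.37 / 187.2 * 100
= 1.8%

1.8%


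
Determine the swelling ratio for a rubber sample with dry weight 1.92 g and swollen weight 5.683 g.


Q = W_swollen / W_dry
Q = 5.683 / 1.92
Q = 2.96

Q = 2.96


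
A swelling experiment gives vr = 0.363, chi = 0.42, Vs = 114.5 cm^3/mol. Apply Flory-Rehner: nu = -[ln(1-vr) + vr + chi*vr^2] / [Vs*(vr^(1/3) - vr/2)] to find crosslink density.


ln(1 - vr) = ln(1 - 0.363) = -0.4510
Numerator = -((-0.4510) + 0.363 + 0.42 * 0.363^2) = 0.0326
Denominator = 114.5 * (0.363^(1/3) - 0.363/2) = 60.8967
nu = 0.0326 / 60.8967 = 5.3603e-04 mol/cm^3

5.3603e-04 mol/cm^3


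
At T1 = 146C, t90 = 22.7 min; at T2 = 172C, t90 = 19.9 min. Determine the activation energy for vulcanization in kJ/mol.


T1 = 419.15 K, T2 = 445.15 K
1/T1 - 1/T2 = 1.3935e-04
ln(t1/t2) = ln(22.7/19.9) = 0.1316
Ea = 8.314 * 0.1316 / 1.3935e-04 = 7854.4816 J/mol
Ea = 7.85 kJ/mol

7.85 kJ/mol


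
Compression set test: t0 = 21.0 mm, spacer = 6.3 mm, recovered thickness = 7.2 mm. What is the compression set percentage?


CS = (t0 - recovered) / (t0 - ts) * 100
= (21.0 - 7.2) / (21.0 - 6.3) * 100
= 13.8 / 14.7 * 100
= 93.9%

93.9%


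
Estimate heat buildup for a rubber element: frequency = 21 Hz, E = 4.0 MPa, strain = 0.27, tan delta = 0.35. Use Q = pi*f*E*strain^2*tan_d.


Q = pi * f * E * strain^2 * tan_d
= pi * 21 * 4.0 * 0.27^2 * 0.35
= pi * 21 * 4.0 * 0.0729 * 0.35
= 6.7332

Q = 6.7332


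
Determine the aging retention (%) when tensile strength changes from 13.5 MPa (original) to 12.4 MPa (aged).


Retention = aged / original * 100
= 12.4 / 13.5 * 100
= 91.9%

91.9%


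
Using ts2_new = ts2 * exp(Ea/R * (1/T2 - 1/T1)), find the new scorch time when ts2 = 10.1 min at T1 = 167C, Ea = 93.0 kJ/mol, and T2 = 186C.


Convert temperatures: T1 = 167 + 273.15 = 440.15 K, T2 = 186 + 273.15 = 459.15 K
ts2_new = 10.1 * exp(93000 / 8.314 * (1/459.15 - 1/440.15))
1/T2 - 1/T1 = -9.4015e-05
ts2_new = 3.53 min

3.53 min


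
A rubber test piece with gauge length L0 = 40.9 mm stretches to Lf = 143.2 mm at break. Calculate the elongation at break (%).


Elongation = (Lf - L0) / L0 * 100
= (143.2 - 40.9) / 40.9 * 100
= 102.3 / 40.9 * 100
= 250.1%

250.1%


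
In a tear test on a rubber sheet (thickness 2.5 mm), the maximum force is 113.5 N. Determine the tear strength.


Tear strength = force / thickness
= 113.5 / 2.5
= 45.4 N/mm

45.4 N/mm


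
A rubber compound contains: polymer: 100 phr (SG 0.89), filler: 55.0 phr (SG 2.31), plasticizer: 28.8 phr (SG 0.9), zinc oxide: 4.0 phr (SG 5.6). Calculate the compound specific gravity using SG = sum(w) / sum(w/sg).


Sum of weights = 187.8
Volume contributions:
  polymer: 100/0.89 = 112.3596
  filler: 55.0/2.31 = 23.8095
  plasticizer: 28.8/0.9 = 32.0000
  zinc oxide: 4.0/5.6 = 0.7143
Sum of volumes = 168.8834
SG = 187.8 / 168.8834 = 1.112

SG = 1.112


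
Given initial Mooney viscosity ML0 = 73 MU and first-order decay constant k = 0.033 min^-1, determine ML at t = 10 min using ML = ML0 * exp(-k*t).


ML = ML0 * exp(-k * t)
ML = 73 * exp(-0.033 * 10)
ML = 73 * 0.7189
ML = 52.48 MU

52.48 MU


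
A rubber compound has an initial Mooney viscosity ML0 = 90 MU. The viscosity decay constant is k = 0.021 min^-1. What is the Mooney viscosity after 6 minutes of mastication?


ML = ML0 * exp(-k * t)
ML = 90 * exp(-0.021 * 6)
ML = 90 * 0.8816
ML = 79.35 MU

79.35 MU


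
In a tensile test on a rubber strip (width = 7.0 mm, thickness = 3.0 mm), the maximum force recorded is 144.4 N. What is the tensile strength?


Area = width * thickness = 7.0 * 3.0 = 21.0 mm^2
TS = force / area = 144.4 / 21.0 = 6.88 MPa

6.88 MPa


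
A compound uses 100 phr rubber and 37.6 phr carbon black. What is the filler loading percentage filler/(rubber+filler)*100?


Filler % = filler / (rubber + filler) * 100
= 37.6 / (100 + 37.6) * 100
= 37.6 / 137.6 * 100
= 27.33%

27.33%


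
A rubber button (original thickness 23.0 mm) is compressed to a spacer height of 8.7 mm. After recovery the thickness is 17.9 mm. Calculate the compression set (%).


CS = (t0 - recovered) / (t0 - ts) * 100
= (23.0 - 17.9) / (23.0 - 8.7) * 100
= 5.1 / 14.3 * 100
= 35.7%

35.7%


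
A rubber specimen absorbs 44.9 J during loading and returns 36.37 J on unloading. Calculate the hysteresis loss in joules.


Hysteresis loss = loading - unloading
= 44.9 - 36.37
= 8.53 J

8.53 J


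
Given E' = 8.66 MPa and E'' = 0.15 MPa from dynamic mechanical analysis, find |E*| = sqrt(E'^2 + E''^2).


|E*| = sqrt(E'^2 + E''^2)
= sqrt(8.66^2 + 0.15^2)
= sqrt(74.9956 + 0.0225)
= 8.661 MPa

8.661 MPa


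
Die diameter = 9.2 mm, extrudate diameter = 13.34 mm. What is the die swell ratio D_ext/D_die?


Die swell ratio = D_extrudate / D_die
= 13.34 / 9.2
= 1.45

Die swell = 1.45


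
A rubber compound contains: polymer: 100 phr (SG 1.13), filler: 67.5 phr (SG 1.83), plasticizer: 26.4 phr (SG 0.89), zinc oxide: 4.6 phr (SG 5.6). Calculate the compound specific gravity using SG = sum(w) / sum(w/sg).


Sum of weights = 198.5
Volume contributions:
  polymer: 100/1.13 = 88.4956
  filler: 67.5/1.83 = 36.8852
  plasticizer: 26.4/0.89 = 29.6629
  zinc oxide: 4.6/5.6 = 0.8214
Sum of volumes = 155.8652
SG = 198.5 / 155.8652 = 1.274

SG = 1.274


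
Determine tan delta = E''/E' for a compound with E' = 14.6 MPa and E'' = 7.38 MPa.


tan delta = E'' / E'
= 7.38 / 14.6
= 0.5055

tan delta = 0.5055


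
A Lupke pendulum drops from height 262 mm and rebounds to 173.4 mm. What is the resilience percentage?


Resilience = h_rebound / h_drop * 100
= 173.4 / 262 * 100
= 66.2%

66.2%


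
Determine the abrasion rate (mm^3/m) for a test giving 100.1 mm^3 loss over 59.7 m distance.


Rate = volume_loss / distance
= 100.1 / 59.7
= 1.677 mm^3/m

1.677 mm^3/m


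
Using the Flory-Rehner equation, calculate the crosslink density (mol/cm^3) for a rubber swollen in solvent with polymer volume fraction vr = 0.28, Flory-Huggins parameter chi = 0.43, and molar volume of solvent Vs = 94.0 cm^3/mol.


ln(1 - vr) = ln(1 - 0.28) = -0.3285
Numerator = -((-0.3285) + 0.28 + 0.43 * 0.28^2) = 0.0148
Denominator = 94.0 * (0.28^(1/3) - 0.28/2) = 48.3360
nu = 0.0148 / 48.3360 = 3.0603e-04 mol/cm^3

3.0603e-04 mol/cm^3


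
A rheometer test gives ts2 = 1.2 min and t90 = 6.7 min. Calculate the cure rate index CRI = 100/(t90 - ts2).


CRI = 100 / (t90 - ts2)
= 100 / (6.7 - 1.2)
= 100 / 5.5
= 18.18 min^-1

18.18 min^-1


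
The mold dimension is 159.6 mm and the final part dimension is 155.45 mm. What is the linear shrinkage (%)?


Shrinkage = (mold - part) / mold * 100
= (159.6 - 155.45) / 159.6 * 100
= 4.15 / 159.6 * 100
= 2.6%

2.6%


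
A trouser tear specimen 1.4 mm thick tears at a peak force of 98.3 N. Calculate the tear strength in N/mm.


Tear strength = force / thickness
= 98.3 / 1.4
= 70.21 N/mm

70.21 N/mm


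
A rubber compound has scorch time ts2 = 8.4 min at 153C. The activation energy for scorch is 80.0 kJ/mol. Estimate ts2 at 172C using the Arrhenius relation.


Convert temperatures: T1 = 153 + 273.15 = 426.15 K, T2 = 172 + 273.15 = 445.15 K
ts2_new = 8.4 * exp(80000 / 8.314 * (1/445.15 - 1/426.15))
1/T2 - 1/T1 = -1.0016e-04
ts2_new = 3.2 min

3.2 min


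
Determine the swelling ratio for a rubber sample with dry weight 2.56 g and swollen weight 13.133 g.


Q = W_swollen / W_dry
Q = 13.133 / 2.56
Q = 5.13

Q = 5.13


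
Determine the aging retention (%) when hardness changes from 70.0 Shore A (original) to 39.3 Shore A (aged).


Retention = aged / original * 100
= 39.3 / 70.0 * 100
= 56.1%

56.1%


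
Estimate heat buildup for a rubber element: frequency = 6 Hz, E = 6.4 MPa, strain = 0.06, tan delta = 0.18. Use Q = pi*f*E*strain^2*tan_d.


Q = pi * f * E * strain^2 * tan_d
= pi * 6 * 6.4 * 0.06^2 * 0.18
= pi * 6 * 6.4 * 0.0036 * 0.18
= 0.0782

Q = 0.0782


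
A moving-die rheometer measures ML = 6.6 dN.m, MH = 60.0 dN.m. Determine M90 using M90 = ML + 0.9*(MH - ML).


M90 = ML + 0.9 * (MH - ML)
M90 = 6.6 + 0.9 * (60.0 - 6.6)
M90 = 6.6 + 0.9 * 53.4
M90 = 54.66 dN.m

54.66 dN.m


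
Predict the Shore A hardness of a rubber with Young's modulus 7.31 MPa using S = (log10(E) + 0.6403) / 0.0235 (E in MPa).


log10(E) = 0.0235*S - 0.6403  =>  S = (log10(E) + 0.6403) / 0.0235
log10(7.31) = 0.863917
S = (0.863917 + 0.6403) / 0.0235 = 1.504217 / 0.0235
S = 64.0

Shore A = 64.0


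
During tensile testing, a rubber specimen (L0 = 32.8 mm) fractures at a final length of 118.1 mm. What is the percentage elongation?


Elongation = (Lf - L0) / L0 * 100
= (118.1 - 32.8) / 32.8 * 100
= 85.3 / 32.8 * 100
= 260.1%

260.1%


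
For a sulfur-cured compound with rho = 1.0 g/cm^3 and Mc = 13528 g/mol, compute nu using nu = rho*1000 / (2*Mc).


nu = rho * 1000 / (2 * Mc)
nu = 1.0 * 1000 / (2 * 13528)
nu = 1000.0 / 27056
nu = 0.0370 mol/L

0.0370 mol/L


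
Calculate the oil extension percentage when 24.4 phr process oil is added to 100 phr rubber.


Oil % = oil / (100 + oil) * 100
= 24.4 / (100 + 24.4) * 100
= 24.4 / 124.4 * 100
= 19.61%

19.61%


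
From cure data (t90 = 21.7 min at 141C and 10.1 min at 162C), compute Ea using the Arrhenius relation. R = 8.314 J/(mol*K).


T1 = 414.15 K, T2 = 435.15 K
1/T1 - 1/T2 = 1.1653e-04
ln(t1/t2) = ln(21.7/10.1) = 0.7648
Ea = 8.314 * 0.7648 / 1.1653e-04 = 54565.9982 J/mol
Ea = 54.57 kJ/mol

54.57 kJ/mol


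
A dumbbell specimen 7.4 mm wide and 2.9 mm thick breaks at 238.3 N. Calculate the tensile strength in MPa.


Area = width * thickness = 7.4 * 2.9 = 21.46 mm^2
TS = force / area = 238.3 / 21.46 = 11.1 MPa

11.1 MPa


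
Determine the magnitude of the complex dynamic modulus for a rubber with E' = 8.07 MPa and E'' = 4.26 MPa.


|E*| = sqrt(E'^2 + E''^2)
= sqrt(8.07^2 + 4.26^2)
= sqrt(65.1249 + 18.1476)
= 9.125 MPa

9.125 MPa


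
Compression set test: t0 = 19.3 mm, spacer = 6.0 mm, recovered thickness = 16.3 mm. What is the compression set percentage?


CS = (t0 - recovered) / (t0 - ts) * 100
= (19.3 - 16.3) / (19.3 - 6.0) * 100
= 3.0 / 13.3 * 100
= 22.6%

22.6%


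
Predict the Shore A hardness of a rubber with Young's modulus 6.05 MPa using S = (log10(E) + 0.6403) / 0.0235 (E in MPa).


log10(E) = 0.0235*S - 0.6403  =>  S = (log10(E) + 0.6403) / 0.0235
log10(6.05) = 0.781755
S = (0.781755 + 0.6403) / 0.0235 = 1.422055 / 0.0235
S = 60.5

Shore A = 60.5


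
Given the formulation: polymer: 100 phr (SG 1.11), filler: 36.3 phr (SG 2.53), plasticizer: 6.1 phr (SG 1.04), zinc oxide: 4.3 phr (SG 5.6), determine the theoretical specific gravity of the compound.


Sum of weights = 146.7
Volume contributions:
  polymer: 100/1.11 = 90.0901
  filler: 36.3/2.53 = 14.3478
  plasticizer: 6.1/1.04 = 5.8654
  zinc oxide: 4.3/5.6 = 0.7679
Sum of volumes = 111.0712
SG = 146.7 / 111.0712 = 1.321

SG = 1.321


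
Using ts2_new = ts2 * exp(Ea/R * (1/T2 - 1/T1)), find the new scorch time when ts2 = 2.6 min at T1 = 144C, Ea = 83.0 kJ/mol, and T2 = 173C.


Convert temperatures: T1 = 144 + 273.15 = 417.15 K, T2 = 173 + 273.15 = 446.15 K
ts2_new = 2.6 * exp(83000 / 8.314 * (1/446.15 - 1/417.15))
1/T2 - 1/T1 = -1.5582e-04
ts2_new = 0.55 min

0.55 min


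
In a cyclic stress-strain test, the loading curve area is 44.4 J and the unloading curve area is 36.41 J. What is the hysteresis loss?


Hysteresis loss = loading - unloading
= 44.4 - 36.41
= 7.99 J

7.99 J


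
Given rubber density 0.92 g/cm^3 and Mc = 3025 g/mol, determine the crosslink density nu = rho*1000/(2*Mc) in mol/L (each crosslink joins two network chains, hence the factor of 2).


nu = rho * 1000 / (2 * Mc)
nu = 0.92 * 1000 / (2 * 3025)
nu = 920.0 / 6050
nu = 0.1521 mol/L

0.1521 mol/L
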